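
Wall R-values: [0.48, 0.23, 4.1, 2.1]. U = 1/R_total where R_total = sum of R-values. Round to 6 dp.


R_total = 0.48 + 0.23 + 4.1 + 2.1 = 6.91
U = 1/6.91 = 0.144718

0.144718


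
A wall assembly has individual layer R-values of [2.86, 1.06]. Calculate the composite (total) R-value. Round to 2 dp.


R_total = 2.86 + 1.06 = 3.92

3.92


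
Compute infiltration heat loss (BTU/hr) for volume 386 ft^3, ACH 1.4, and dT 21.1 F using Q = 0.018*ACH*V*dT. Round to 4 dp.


Q = 0.018 * 1.4 * 386 * 21.1 = 205.2439 BTU/hr

205.2439 BTU/hr


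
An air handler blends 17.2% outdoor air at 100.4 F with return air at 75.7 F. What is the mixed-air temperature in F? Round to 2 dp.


T_mix = 75.7 + (17.2/100)*(100.4-75.7) = 79.95 F

79.95 F


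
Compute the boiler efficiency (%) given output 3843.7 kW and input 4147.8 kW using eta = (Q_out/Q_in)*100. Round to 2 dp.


eta = (3843.7/4147.8)*100 = 92.67 %

92.67 %


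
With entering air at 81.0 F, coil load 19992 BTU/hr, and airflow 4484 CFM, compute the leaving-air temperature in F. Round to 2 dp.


dT = 19992/(1.08*4484) = 4.1283
T_leave = 81.0 - 4.1283 = 76.87 F

76.87 F


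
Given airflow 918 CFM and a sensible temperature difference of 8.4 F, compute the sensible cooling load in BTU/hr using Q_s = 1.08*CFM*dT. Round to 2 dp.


Q = 1.08 * 918 * 8.4 = 8328.10 BTU/hr

8328.10 BTU/hr


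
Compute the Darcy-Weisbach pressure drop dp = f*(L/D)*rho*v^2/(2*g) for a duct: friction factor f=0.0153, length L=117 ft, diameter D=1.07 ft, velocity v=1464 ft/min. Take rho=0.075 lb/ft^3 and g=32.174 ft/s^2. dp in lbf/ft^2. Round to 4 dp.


v_fps = 1464/60 = 24.4 ft/s
dp = 0.0153*(117/1.07)*0.075*24.4^2/(2*32.174) = 1.1609 lbf/ft^2

1.1609 lbf/ft^2


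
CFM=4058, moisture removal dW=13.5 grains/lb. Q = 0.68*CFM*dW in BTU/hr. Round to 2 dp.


Q = 0.68 * 4058 * 13.5 = 37252.44 BTU/hr

37252.44 BTU/hr


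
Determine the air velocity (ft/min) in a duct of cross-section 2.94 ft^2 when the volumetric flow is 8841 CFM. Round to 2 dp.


V = 8841 / 2.94 = 3007.14 ft/min

3007.14 ft/min


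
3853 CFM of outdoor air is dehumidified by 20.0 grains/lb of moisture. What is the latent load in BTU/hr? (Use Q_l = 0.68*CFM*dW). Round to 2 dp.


Q = 0.68 * 3853 * 20.0 = 52400.80 BTU/hr

52400.80 BTU/hr


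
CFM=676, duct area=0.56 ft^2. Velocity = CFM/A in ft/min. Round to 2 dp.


V = 676 / 0.56 = 1207.14 ft/min

1207.14 ft/min


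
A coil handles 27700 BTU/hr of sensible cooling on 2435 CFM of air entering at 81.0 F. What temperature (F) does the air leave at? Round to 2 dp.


dT = 27700/(1.08*2435) = 10.5331
T_leave = 81.0 - 10.5331 = 70.47 F

70.47 F


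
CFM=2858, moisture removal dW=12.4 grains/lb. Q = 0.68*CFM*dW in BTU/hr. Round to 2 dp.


Q = 0.68 * 2858 * 12.4 = 24098.66 BTU/hr

24098.66 BTU/hr


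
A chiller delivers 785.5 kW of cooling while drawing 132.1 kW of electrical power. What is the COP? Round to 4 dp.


COP = 785.5 / 132.1 = 5.9463

5.9463


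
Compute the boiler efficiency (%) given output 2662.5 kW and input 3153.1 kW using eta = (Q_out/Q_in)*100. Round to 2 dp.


eta = (2662.5/3153.1)*100 = 84.44 %

84.44 %


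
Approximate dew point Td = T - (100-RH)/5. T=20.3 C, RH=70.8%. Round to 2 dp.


Td = 20.3 - (100-70.8)/5 = 14.46 C

14.46 C


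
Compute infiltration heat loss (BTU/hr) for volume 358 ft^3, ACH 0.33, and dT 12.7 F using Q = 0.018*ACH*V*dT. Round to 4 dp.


Q = 0.018 * 0.33 * 358 * 12.7 = 27.0068 BTU/hr

27.0068 BTU/hr


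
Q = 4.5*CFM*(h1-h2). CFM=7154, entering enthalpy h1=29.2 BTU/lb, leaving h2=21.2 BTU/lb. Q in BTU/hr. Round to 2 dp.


Q = 4.5 * 7154 * (29.2 - 21.2) = 257544.00 BTU/hr

257544.00 BTU/hr


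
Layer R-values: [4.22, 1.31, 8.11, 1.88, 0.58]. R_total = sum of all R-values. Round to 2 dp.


R_total = 4.22 + 1.31 + 8.11 + 1.88 + 0.58 = 16.10

16.10


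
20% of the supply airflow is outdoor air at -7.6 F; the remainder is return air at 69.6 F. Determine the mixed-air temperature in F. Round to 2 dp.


T_mix = 0.2*(-7.6) + 0.8*69.6 = 54.16 F

54.16 F


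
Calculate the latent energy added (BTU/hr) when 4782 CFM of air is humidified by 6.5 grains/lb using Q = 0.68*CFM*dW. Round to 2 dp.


Q = 0.68 * 4782 * 6.5 = 21136.44 BTU/hr

21136.44 BTU/hr


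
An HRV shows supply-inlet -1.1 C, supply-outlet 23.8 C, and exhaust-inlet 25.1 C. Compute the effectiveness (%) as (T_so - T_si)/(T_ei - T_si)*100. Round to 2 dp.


eff = (23.8-(-1.1))/(25.1-(-1.1))*100 = 95.04 %

95.04 %


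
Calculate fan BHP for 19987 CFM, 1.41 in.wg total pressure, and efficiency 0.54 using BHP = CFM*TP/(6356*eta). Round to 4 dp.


BHP = 19987 * 1.41 / (6356 * 0.54) = 8.2109 hp

8.2109 hp


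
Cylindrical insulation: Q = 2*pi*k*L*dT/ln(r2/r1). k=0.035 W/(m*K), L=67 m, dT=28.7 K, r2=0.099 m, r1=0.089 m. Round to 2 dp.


Q = 2*pi*0.035*67*28.7/ln(0.099/0.089) = 3971.21 W

3971.21 W


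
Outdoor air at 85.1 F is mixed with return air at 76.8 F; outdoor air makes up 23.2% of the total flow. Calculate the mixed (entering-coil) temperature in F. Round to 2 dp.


T_mix = 76.8 + (23.2/100)*(85.1-76.8) = 78.73 F

78.73 F


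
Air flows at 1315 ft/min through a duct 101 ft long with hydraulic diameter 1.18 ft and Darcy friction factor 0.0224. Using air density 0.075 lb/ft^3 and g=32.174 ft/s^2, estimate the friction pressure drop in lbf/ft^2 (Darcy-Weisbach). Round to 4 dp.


v_fps = 1315/60 = 21.9167 ft/s
dp = 0.0224*(101/1.18)*0.075*21.9167^2/(2*32.174) = 1.0734 lbf/ft^2

1.0734 lbf/ft^2


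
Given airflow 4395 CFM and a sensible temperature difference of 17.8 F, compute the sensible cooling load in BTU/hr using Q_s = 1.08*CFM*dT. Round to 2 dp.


Q = 1.08 * 4395 * 17.8 = 84489.48 BTU/hr

84489.48 BTU/hr


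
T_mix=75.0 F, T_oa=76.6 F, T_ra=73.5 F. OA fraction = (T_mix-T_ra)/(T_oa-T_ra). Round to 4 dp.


frac = (75.0 - 73.5) / (76.6 - 73.5) = 0.4839

0.4839


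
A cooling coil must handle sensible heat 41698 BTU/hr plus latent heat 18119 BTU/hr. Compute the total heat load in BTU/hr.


Qt = 41698 + 18119 = 59817 BTU/hr

59817 BTU/hr


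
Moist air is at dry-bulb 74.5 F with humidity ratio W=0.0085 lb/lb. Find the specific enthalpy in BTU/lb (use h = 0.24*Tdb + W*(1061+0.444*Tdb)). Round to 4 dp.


h = 0.24*74.5 + 0.0085*(1061+0.444*74.5) = 27.1797 BTU/lb

27.1797 BTU/lb


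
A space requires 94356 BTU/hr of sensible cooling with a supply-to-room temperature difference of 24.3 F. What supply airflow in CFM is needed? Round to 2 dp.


CFM = 94356 / (1.08 * 24.3) = 3595.34

3595.34 CFM


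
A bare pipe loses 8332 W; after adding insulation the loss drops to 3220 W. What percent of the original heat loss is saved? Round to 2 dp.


Savings = ((8332-3220)/8332)*100 = 61.35 %

61.35 %


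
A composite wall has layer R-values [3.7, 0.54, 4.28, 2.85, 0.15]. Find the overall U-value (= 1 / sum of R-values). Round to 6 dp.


R_total = 3.7 + 0.54 + 4.28 + 2.85 + 0.15 = 11.52
U = 1/11.52 = 0.086806

0.086806


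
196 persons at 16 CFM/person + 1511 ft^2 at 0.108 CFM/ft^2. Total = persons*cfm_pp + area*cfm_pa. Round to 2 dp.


Total = 196*16 + 1511*0.108 = 3299.19 CFM

3299.19 CFM


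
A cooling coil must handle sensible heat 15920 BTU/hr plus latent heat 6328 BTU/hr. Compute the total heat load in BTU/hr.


Qt = 15920 + 6328 = 22248 BTU/hr

22248 BTU/hr


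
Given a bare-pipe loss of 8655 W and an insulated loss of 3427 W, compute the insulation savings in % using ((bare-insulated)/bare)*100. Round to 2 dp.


Savings = ((8655-3427)/8655)*100 = 60.40 %

60.40 %


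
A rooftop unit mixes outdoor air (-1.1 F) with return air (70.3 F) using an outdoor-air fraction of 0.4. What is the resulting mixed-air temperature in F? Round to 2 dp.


T_mix = 0.4*(-1.1) + 0.6*70.3 = 41.74 F

41.74 F


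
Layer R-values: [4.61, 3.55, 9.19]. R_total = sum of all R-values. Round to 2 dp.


R_total = 4.61 + 3.55 + 9.19 = 17.35

17.35


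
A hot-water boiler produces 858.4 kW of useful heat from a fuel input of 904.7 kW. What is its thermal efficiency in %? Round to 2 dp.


eta = (858.4/904.7)*100 = 94.88 %

94.88 %


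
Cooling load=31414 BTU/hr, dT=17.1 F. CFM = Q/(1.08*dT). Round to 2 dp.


CFM = 31414 / (1.08 * 17.1) = 1701.00

1701.00 CFM


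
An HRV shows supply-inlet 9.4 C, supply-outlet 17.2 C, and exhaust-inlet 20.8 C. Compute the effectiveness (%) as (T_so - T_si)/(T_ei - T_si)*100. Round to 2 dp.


eff = (17.2-9.4)/(20.8-9.4)*100 = 68.42 %

68.42 %


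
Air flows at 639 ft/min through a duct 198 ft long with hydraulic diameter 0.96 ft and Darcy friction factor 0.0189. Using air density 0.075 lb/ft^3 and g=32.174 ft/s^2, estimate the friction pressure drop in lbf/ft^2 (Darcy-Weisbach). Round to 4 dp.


v_fps = 639/60 = 10.65 ft/s
dp = 0.0189*(198/0.96)*0.075*10.65^2/(2*32.174) = 0.5153 lbf/ft^2

0.5153 lbf/ft^2


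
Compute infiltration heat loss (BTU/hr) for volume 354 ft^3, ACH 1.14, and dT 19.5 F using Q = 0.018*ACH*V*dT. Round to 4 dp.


Q = 0.018 * 1.14 * 354 * 19.5 = 141.6496 BTU/hr

141.6496 BTU/hr


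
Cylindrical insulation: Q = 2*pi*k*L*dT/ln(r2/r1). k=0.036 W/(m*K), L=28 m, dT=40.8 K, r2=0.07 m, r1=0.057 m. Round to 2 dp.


Q = 2*pi*0.036*28*40.8/ln(0.07/0.057) = 1257.79 W

1257.79 W


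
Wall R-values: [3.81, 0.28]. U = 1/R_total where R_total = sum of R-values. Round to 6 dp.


R_total = 3.81 + 0.28 = 4.09
U = 1/4.09 = 0.244499

0.244499


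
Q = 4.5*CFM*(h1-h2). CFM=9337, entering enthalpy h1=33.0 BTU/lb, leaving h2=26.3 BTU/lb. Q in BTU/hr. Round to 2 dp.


Q = 4.5 * 9337 * (33.0 - 26.3) = 281510.55 BTU/hr

281510.55 BTU/hr


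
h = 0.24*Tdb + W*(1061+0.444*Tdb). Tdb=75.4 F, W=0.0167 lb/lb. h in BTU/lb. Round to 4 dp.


h = 0.24*75.4 + 0.0167*(1061+0.444*75.4) = 36.3738 BTU/lb

36.3738 BTU/lb


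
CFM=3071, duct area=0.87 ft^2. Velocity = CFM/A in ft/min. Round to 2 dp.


V = 3071 / 0.87 = 3529.89 ft/min

3529.89 ft/min


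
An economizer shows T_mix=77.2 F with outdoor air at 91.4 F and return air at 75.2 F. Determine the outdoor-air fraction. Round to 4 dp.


frac = (77.2 - 75.2) / (91.4 - 75.2) = 0.1235

0.1235


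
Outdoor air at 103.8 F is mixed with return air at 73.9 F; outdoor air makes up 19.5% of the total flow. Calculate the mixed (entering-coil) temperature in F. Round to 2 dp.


T_mix = 73.9 + (19.5/100)*(103.8-73.9) = 79.73 F

79.73 F


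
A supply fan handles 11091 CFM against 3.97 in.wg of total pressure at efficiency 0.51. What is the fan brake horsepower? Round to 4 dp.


BHP = 11091 * 3.97 / (6356 * 0.51) = 13.5834 hp

13.5834 hp


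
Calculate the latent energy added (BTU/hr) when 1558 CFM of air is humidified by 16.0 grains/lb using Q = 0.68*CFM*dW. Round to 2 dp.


Q = 0.68 * 1558 * 16.0 = 16951.04 BTU/hr

16951.04 BTU/hr


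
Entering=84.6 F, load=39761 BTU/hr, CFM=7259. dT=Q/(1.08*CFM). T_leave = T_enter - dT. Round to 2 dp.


dT = 39761/(1.08*7259) = 5.0717
T_leave = 84.6 - 5.0717 = 79.53 F

79.53 F


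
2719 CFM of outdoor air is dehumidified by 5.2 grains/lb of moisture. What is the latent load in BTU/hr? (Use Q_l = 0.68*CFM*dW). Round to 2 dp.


Q = 0.68 * 2719 * 5.2 = 9614.38 BTU/hr

9614.38 BTU/hr


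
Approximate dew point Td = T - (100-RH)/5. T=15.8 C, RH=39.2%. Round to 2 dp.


Td = 15.8 - (100-39.2)/5 = 3.64 C

3.64 C


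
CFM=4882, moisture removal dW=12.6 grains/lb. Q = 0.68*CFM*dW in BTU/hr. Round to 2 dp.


Q = 0.68 * 4882 * 12.6 = 41828.98 BTU/hr

41828.98 BTU/hr


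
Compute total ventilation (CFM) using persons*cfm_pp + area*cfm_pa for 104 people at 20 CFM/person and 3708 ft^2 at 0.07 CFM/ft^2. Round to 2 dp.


Total = 104*20 + 3708*0.07 = 2339.56 CFM

2339.56 CFM


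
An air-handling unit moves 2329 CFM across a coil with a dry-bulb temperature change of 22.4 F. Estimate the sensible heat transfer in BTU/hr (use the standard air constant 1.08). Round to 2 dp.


Q = 1.08 * 2329 * 22.4 = 56343.17 BTU/hr

56343.17 BTU/hr


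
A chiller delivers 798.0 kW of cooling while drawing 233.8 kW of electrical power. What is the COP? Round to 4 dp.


COP = 798.0 / 233.8 = 3.4132

3.4132


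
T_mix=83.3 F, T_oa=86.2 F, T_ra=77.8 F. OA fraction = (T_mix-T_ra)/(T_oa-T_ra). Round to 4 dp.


frac = (83.3 - 77.8) / (86.2 - 77.8) = 0.6548

0.6548


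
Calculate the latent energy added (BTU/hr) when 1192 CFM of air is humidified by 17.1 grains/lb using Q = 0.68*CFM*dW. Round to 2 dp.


Q = 0.68 * 1192 * 17.1 = 13860.58 BTU/hr

13860.58 BTU/hr


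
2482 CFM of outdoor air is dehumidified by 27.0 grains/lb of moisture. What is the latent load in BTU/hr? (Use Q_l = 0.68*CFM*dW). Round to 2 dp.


Q = 0.68 * 2482 * 27.0 = 45569.52 BTU/hr

45569.52 BTU/hr


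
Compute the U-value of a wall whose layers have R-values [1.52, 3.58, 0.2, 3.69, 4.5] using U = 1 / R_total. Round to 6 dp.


R_total = 1.52 + 3.58 + 0.2 + 3.69 + 4.5 = 13.49
U = 1/13.49 = 0.074129

0.074129


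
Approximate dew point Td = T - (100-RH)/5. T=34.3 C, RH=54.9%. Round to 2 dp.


Td = 34.3 - (100-54.9)/5 = 25.28 C

25.28 C


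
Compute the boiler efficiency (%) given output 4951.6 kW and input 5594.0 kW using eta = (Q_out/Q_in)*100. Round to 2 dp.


eta = (4951.6/5594.0)*100 = 88.52 %

88.52 %


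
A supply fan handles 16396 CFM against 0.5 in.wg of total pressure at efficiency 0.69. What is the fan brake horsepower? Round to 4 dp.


BHP = 16396 * 0.5 / (6356 * 0.69) = 1.8693 hp

1.8693 hp


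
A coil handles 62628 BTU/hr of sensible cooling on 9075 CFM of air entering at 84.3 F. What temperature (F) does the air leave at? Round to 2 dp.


dT = 62628/(1.08*9075) = 6.3900
T_leave = 84.3 - 6.3900 = 77.91 F

77.91 F


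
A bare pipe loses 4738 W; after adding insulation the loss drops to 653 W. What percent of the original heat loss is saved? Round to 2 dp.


Savings = ((4738-653)/4738)*100 = 86.22 %

86.22 %


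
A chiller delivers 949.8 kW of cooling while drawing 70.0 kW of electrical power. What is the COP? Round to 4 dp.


COP = 949.8 / 70.0 = 13.5686

13.5686


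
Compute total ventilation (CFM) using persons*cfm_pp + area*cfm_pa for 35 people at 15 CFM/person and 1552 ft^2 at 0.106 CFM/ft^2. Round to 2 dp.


Total = 35*15 + 1552*0.106 = 689.51 CFM

689.51 CFM


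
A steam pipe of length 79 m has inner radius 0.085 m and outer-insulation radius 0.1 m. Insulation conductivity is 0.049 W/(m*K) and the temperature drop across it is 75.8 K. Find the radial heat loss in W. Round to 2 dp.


Q = 2*pi*0.049*79*75.8/ln(0.1/0.085) = 11344.05 W

11344.05 W


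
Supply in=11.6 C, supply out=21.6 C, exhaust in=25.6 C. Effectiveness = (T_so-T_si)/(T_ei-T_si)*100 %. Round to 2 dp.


eff = (21.6-11.6)/(25.6-11.6)*100 = 71.43 %

71.43 %


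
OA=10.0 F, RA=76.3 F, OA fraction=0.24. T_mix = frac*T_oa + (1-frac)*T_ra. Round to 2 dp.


T_mix = 0.24*10.0 + 0.76*76.3 = 60.39 F

60.39 F


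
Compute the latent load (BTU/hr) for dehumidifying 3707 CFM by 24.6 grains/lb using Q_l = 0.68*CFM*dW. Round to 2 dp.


Q = 0.68 * 3707 * 24.6 = 62010.70 BTU/hr

62010.70 BTU/hr


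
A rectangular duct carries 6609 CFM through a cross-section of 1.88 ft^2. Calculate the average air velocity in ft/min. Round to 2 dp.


V = 6609 / 1.88 = 3515.43 ft/min

3515.43 ft/min


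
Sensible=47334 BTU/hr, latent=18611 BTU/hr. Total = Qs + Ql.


Qt = 47334 + 18611 = 65945 BTU/hr

65945 BTU/hr


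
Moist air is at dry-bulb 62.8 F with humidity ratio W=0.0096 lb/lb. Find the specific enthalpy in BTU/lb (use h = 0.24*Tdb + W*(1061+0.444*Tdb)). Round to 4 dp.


h = 0.24*62.8 + 0.0096*(1061+0.444*62.8) = 25.5253 BTU/lb

25.5253 BTU/lb


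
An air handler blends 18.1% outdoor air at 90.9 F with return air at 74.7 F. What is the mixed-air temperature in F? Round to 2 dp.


T_mix = 74.7 + (18.1/100)*(90.9-74.7) = 77.63 F

77.63 F


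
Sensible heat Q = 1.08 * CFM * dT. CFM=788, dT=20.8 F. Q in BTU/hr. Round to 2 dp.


Q = 1.08 * 788 * 20.8 = 17701.63 BTU/hr

17701.63 BTU/hr


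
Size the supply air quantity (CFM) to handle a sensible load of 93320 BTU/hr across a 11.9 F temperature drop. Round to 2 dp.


CFM = 93320 / (1.08 * 11.9) = 7261.13

7261.13 CFM


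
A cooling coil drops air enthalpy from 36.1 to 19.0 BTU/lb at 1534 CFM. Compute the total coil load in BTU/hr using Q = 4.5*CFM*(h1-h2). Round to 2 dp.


Q = 4.5 * 1534 * (36.1 - 19.0) = 118041.30 BTU/hr

118041.30 BTU/hr


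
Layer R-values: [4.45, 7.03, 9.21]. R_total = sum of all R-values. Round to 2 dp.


R_total = 4.45 + 7.03 + 9.21 = 20.69

20.69


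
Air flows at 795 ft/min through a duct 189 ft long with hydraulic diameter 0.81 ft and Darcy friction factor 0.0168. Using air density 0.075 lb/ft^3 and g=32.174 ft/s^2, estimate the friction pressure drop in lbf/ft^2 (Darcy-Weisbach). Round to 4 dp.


v_fps = 795/60 = 13.25 ft/s
dp = 0.0168*(189/0.81)*0.075*13.25^2/(2*32.174) = 0.8021 lbf/ft^2

0.8021 lbf/ft^2


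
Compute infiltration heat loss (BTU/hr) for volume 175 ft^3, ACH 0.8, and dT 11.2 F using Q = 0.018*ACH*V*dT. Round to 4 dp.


Q = 0.018 * 0.8 * 175 * 11.2 = 28.2240 BTU/hr

28.2240 BTU/hr


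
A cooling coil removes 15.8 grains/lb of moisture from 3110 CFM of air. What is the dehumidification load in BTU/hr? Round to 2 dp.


Q = 0.68 * 3110 * 15.8 = 33413.84 BTU/hr

33413.84 BTU/hr


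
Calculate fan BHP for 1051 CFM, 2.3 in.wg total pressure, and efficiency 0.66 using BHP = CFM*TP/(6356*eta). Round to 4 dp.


BHP = 1051 * 2.3 / (6356 * 0.66) = 0.5762 hp

0.5762 hp


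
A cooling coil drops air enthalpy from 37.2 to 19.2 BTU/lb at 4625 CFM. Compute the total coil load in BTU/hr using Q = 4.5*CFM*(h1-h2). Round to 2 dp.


Q = 4.5 * 4625 * (37.2 - 19.2) = 374625.00 BTU/hr

374625.00 BTU/hr


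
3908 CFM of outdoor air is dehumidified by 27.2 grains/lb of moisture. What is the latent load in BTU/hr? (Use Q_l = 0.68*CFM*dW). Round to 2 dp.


Q = 0.68 * 3908 * 27.2 = 72282.37 BTU/hr

72282.37 BTU/hr


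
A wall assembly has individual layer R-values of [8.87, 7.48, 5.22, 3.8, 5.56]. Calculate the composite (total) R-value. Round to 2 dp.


R_total = 8.87 + 7.48 + 5.22 + 3.8 + 5.56 = 30.93

30.93


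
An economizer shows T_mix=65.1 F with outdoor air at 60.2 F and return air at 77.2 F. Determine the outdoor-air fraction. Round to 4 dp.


frac = (65.1 - 77.2) / (60.2 - 77.2) = 0.7118

0.7118


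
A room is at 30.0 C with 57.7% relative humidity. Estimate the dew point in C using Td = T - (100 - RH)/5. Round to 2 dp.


Td = 30.0 - (100-57.7)/5 = 21.54 C

21.54 C


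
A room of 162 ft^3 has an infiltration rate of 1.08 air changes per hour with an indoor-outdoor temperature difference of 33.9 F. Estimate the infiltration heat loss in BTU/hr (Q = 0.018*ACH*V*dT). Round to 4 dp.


Q = 0.018 * 1.08 * 162 * 33.9 = 106.7606 BTU/hr

106.7606 BTU/hr


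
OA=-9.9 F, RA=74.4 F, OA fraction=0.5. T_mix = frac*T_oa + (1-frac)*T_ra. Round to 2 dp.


T_mix = 0.5*(-9.9) + 0.5*74.4 = 32.25 F

32.25 F


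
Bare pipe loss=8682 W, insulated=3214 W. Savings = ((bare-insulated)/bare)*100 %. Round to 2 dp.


Savings = ((8682-3214)/8682)*100 = 62.98 %

62.98 %


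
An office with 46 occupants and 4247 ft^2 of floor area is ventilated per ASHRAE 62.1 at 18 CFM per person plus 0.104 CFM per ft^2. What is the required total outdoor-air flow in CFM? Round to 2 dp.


Total = 46*18 + 4247*0.104 = 1269.69 CFM

1269.69 CFM


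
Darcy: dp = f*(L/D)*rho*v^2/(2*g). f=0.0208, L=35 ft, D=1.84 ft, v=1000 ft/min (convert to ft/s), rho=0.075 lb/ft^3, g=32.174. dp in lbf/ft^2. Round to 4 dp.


v_fps = 1000/60 = 16.6667 ft/s
dp = 0.0208*(35/1.84)*0.075*16.6667^2/(2*32.174) = 0.1281 lbf/ft^2

0.1281 lbf/ft^2


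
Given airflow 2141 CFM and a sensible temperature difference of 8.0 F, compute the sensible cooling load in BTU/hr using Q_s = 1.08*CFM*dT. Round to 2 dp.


Q = 1.08 * 2141 * 8.0 = 18498.24 BTU/hr

18498.24 BTU/hr


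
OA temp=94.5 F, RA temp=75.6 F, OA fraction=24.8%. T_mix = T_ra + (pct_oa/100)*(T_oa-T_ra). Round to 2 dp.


T_mix = 75.6 + (24.8/100)*(94.5-75.6) = 80.29 F

80.29 F


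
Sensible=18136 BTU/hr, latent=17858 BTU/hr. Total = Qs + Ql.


Qt = 18136 + 17858 = 35994 BTU/hr

35994 BTU/hr


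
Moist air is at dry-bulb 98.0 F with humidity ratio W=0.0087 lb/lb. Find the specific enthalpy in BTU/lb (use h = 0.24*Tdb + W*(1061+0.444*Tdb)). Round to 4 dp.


h = 0.24*98.0 + 0.0087*(1061+0.444*98.0) = 33.1293 BTU/lb

33.1293 BTU/lb


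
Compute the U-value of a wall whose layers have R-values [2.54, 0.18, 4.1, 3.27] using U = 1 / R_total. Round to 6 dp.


R_total = 2.54 + 0.18 + 4.1 + 3.27 = 10.09
U = 1/10.09 = 0.099108

0.099108


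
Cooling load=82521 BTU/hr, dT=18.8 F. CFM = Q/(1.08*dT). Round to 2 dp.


CFM = 82521 / (1.08 * 18.8) = 4064.27

4064.27 CFM


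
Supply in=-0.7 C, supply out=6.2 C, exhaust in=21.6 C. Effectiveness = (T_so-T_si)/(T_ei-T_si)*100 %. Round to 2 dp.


eff = (6.2-(-0.7))/(21.6-(-0.7))*100 = 30.94 %

30.94 %


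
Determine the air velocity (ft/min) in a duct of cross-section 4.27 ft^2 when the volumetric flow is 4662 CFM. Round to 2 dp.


V = 4662 / 4.27 = 1091.80 ft/min

1091.80 ft/min


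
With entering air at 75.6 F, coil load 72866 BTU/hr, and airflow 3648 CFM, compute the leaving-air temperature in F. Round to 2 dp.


dT = 72866/(1.08*3648) = 18.4947
T_leave = 75.6 - 18.4947 = 57.11 F

57.11 F


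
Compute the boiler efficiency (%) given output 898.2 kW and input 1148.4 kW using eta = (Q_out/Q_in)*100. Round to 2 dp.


eta = (898.2/1148.4)*100 = 78.21 %

78.21 %


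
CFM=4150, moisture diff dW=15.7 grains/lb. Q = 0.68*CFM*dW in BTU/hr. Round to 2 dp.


Q = 0.68 * 4150 * 15.7 = 44305.40 BTU/hr

44305.40 BTU/hr


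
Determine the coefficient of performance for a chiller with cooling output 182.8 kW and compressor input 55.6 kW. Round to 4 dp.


COP = 182.8 / 55.6 = 3.2878

3.2878


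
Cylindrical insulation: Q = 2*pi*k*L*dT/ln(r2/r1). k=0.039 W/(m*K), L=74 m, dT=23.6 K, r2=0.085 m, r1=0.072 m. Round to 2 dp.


Q = 2*pi*0.039*74*23.6/ln(0.085/0.072) = 2578.21 W

2578.21 W


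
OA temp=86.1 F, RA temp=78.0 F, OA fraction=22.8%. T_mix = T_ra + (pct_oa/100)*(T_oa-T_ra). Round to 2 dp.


T_mix = 78.0 + (22.8/100)*(86.1-78.0) = 79.85 F

79.85 F


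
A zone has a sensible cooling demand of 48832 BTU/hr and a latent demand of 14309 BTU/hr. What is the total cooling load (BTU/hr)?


Qt = 48832 + 14309 = 63141 BTU/hr

63141 BTU/hr


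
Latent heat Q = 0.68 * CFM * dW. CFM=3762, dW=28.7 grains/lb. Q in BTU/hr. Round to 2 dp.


Q = 0.68 * 3762 * 28.7 = 73419.19 BTU/hr

73419.19 BTU/hr


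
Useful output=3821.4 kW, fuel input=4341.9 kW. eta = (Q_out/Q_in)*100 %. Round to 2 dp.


eta = (3821.4/4341.9)*100 = 88.01 %

88.01 %


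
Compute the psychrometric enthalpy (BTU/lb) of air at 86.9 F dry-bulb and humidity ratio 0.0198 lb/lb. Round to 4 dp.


h = 0.24*86.9 + 0.0198*(1061+0.444*86.9) = 42.6278 BTU/lb

42.6278 BTU/lb


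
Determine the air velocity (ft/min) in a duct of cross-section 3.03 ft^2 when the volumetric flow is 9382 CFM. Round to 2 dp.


V = 9382 / 3.03 = 3096.37 ft/min

3096.37 ft/min


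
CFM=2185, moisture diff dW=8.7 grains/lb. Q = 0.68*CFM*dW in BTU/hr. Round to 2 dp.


Q = 0.68 * 2185 * 8.7 = 12926.46 BTU/hr

12926.46 BTU/hr


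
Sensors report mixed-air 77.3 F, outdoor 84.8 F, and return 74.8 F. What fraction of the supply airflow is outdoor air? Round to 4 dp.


frac = (77.3 - 74.8) / (84.8 - 74.8) = 0.2500

0.2500


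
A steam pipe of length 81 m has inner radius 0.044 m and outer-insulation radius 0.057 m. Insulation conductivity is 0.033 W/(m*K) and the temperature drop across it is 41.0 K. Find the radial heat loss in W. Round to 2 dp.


Q = 2*pi*0.033*81*41.0/ln(0.057/0.044) = 2660.08 W

2660.08 W


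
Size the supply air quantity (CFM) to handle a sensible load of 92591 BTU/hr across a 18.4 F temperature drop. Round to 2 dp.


CFM = 92591 / (1.08 * 18.4) = 4659.37

4659.37 CFM


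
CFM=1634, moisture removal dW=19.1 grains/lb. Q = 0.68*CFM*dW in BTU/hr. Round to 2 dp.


Q = 0.68 * 1634 * 19.1 = 21222.39 BTU/hr

21222.39 BTU/hr


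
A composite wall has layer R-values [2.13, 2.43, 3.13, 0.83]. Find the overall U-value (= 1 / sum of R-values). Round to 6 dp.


R_total = 2.13 + 2.43 + 3.13 + 0.83 = 8.52
U = 1/8.52 = 0.117371

0.117371


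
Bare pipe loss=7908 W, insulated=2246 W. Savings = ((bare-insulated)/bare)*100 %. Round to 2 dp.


Savings = ((7908-2246)/7908)*100 = 71.60 %

71.60 %


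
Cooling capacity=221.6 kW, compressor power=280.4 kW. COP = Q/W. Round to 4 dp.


COP = 221.6 / 280.4 = 0.7903

0.7903


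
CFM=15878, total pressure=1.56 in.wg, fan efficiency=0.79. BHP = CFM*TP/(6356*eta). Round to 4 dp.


BHP = 15878 * 1.56 / (6356 * 0.79) = 4.9330 hp

4.9330 hp


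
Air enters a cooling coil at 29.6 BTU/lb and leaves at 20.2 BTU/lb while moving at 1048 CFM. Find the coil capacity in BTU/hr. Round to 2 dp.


Q = 4.5 * 1048 * (29.6 - 20.2) = 44330.40 BTU/hr

44330.40 BTU/hr


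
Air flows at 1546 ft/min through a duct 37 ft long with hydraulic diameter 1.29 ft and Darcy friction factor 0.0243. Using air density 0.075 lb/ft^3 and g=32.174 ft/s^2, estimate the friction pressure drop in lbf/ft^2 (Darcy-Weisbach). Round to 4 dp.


v_fps = 1546/60 = 25.7667 ft/s
dp = 0.0243*(37/1.29)*0.075*25.7667^2/(2*32.174) = 0.5393 lbf/ft^2

0.5393 lbf/ft^2


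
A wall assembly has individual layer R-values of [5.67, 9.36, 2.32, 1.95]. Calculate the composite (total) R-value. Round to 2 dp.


R_total = 5.67 + 9.36 + 2.32 + 1.95 = 19.30

19.30


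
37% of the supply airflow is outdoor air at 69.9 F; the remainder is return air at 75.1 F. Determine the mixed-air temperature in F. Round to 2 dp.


T_mix = 0.37*69.9 + 0.63*75.1 = 73.18 F

73.18 F


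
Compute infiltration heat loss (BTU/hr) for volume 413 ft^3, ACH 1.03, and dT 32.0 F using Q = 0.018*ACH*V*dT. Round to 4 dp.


Q = 0.018 * 1.03 * 413 * 32.0 = 245.0246 BTU/hr

245.0246 BTU/hr


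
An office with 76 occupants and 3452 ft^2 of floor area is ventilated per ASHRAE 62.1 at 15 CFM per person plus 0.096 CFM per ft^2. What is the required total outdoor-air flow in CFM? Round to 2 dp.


Total = 76*15 + 3452*0.096 = 1471.39 CFM

1471.39 CFM


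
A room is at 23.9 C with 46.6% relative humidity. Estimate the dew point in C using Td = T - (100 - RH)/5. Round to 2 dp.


Td = 23.9 - (100-46.6)/5 = 13.22 C

13.22 C


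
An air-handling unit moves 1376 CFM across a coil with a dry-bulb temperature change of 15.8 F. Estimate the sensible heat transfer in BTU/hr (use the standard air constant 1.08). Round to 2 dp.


Q = 1.08 * 1376 * 15.8 = 23480.06 BTU/hr

23480.06 BTU/hr


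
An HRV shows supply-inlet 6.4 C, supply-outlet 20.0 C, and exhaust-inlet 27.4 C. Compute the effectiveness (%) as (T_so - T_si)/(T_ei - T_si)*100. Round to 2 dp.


eff = (20.0-6.4)/(27.4-6.4)*100 = 64.76 %

64.76 %


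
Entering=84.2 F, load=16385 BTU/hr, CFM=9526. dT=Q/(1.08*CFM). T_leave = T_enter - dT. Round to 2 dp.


dT = 16385/(1.08*9526) = 1.5926
T_leave = 84.2 - 1.5926 = 82.61 F

82.61 F


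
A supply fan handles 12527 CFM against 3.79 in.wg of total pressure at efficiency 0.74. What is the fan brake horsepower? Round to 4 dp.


BHP = 12527 * 3.79 / (6356 * 0.74) = 10.0942 hp

10.0942 hp


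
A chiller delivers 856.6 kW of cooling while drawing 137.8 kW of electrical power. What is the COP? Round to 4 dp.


COP = 856.6 / 137.8 = 6.2163

6.2163


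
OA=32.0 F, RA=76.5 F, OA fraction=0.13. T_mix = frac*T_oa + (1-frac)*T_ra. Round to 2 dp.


T_mix = 0.13*32.0 + 0.87*76.5 = 70.72 F

70.72 F


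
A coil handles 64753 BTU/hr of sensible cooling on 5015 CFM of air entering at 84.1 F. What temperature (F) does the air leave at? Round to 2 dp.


dT = 64753/(1.08*5015) = 11.9554
T_leave = 84.1 - 11.9554 = 72.14 F

72.14 F


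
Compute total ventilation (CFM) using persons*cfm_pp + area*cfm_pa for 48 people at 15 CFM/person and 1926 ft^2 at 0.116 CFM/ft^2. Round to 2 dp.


Total = 48*15 + 1926*0.116 = 943.42 CFM

943.42 CFM


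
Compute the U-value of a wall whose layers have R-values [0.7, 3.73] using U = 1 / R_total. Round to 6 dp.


R_total = 0.7 + 3.73 = 4.43
U = 1/4.43 = 0.225734

0.225734


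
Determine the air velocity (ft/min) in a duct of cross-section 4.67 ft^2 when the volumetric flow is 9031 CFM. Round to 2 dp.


V = 9031 / 4.67 = 1933.83 ft/min

1933.83 ft/min


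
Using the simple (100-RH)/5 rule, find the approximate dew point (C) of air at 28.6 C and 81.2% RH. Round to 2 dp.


Td = 28.6 - (100-81.2)/5 = 24.84 C

24.84 C


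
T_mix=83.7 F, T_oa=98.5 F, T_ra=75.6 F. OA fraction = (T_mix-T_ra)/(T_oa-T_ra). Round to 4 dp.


frac = (83.7 - 75.6) / (98.5 - 75.6) = 0.3537

0.3537


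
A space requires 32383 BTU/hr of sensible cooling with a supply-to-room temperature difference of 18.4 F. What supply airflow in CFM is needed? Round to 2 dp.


CFM = 32383 / (1.08 * 18.4) = 1629.58

1629.58 CFM


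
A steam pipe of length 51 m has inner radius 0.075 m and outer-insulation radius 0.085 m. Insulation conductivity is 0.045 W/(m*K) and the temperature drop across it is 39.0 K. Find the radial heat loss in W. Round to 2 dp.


Q = 2*pi*0.045*51*39.0/ln(0.085/0.075) = 4493.15 W

4493.15 W


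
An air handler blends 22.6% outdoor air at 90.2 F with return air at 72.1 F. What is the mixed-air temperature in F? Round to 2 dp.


T_mix = 72.1 + (22.6/100)*(90.2-72.1) = 76.19 F

76.19 F


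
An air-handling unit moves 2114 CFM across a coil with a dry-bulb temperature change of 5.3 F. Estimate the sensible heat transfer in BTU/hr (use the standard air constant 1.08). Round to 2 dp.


Q = 1.08 * 2114 * 5.3 = 12100.54 BTU/hr

12100.54 BTU/hr


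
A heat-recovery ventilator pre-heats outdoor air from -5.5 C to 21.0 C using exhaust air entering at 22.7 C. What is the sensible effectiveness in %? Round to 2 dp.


eff = (21.0-(-5.5))/(22.7-(-5.5))*100 = 93.97 %

93.97 %


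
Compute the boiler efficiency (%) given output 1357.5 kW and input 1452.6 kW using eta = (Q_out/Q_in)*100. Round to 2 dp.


eta = (1357.5/1452.6)*100 = 93.45 %

93.45 %


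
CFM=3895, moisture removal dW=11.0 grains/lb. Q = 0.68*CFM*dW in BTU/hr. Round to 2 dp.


Q = 0.68 * 3895 * 11.0 = 29134.60 BTU/hr

29134.60 BTU/hr


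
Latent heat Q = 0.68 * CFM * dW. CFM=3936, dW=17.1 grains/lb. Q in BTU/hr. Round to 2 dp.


Q = 0.68 * 3936 * 17.1 = 45767.81 BTU/hr

45767.81 BTU/hr


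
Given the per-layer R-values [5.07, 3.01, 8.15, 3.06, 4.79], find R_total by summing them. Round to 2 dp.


R_total = 5.07 + 3.01 + 8.15 + 3.06 + 4.79 = 24.08

24.08


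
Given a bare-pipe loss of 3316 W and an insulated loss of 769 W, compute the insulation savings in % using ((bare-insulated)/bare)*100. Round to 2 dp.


Savings = ((3316-769)/3316)*100 = 76.81 %

76.81 %


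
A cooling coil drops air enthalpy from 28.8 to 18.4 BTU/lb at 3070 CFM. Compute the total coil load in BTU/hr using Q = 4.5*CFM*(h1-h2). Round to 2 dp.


Q = 4.5 * 3070 * (28.8 - 18.4) = 143676.00 BTU/hr

143676.00 BTU/hr


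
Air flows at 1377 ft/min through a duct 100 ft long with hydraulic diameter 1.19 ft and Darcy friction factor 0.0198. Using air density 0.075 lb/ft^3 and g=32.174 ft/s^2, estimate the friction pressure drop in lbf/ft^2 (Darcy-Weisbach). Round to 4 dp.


v_fps = 1377/60 = 22.95 ft/s
dp = 0.0198*(100/1.19)*0.075*22.95^2/(2*32.174) = 1.0214 lbf/ft^2

1.0214 lbf/ft^2


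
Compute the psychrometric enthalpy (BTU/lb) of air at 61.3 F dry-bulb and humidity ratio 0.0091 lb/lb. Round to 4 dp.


h = 0.24*61.3 + 0.0091*(1061+0.444*61.3) = 24.6148 BTU/lb

24.6148 BTU/lb


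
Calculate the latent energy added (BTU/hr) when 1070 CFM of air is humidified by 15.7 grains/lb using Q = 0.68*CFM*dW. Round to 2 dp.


Q = 0.68 * 1070 * 15.7 = 11423.32 BTU/hr

11423.32 BTU/hr


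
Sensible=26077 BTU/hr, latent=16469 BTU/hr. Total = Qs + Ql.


Qt = 26077 + 16469 = 42546 BTU/hr

42546 BTU/hr


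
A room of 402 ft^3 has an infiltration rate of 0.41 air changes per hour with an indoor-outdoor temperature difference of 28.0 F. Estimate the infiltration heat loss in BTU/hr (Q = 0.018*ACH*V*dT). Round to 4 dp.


Q = 0.018 * 0.41 * 402 * 28.0 = 83.0693 BTU/hr

83.0693 BTU/hr


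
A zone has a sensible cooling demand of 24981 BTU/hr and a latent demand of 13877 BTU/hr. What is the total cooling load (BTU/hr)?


Qt = 24981 + 13877 = 38858 BTU/hr

38858 BTU/hr


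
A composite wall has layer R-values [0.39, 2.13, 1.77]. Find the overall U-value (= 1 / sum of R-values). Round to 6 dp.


R_total = 0.39 + 2.13 + 1.77 = 4.29
U = 1/4.29 = 0.233100

0.233100


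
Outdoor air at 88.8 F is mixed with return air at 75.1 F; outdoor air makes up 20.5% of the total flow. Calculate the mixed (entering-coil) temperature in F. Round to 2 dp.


T_mix = 75.1 + (20.5/100)*(88.8-75.1) = 77.91 F

77.91 F


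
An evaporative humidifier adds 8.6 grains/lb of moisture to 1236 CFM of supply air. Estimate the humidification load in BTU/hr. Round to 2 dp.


Q = 0.68 * 1236 * 8.6 = 7228.13 BTU/hr

7228.13 BTU/hr


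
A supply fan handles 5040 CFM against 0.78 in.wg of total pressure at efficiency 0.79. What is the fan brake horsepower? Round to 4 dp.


BHP = 5040 * 0.78 / (6356 * 0.79) = 0.7829 hp

0.7829 hp


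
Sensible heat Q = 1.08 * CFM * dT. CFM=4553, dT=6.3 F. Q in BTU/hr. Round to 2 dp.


Q = 1.08 * 4553 * 6.3 = 30978.61 BTU/hr

30978.61 BTU/hr


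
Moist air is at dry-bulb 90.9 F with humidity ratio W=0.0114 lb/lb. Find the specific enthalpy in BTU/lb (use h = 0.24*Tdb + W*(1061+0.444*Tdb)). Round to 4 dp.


h = 0.24*90.9 + 0.0114*(1061+0.444*90.9) = 34.3715 BTU/lb

34.3715 BTU/lb


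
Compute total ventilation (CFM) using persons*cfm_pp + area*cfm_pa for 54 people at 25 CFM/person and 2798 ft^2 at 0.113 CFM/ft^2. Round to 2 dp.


Total = 54*25 + 2798*0.113 = 1666.17 CFM

1666.17 CFM


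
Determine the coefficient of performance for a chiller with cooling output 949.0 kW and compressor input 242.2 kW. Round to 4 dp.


COP = 949.0 / 242.2 = 3.9182

3.9182


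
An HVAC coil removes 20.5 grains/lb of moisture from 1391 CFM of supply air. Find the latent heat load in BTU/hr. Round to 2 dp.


Q = 0.68 * 1391 * 20.5 = 19390.54 BTU/hr

19390.54 BTU/hr


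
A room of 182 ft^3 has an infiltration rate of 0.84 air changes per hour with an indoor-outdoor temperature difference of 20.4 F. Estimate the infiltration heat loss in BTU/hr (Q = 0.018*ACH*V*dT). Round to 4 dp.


Q = 0.018 * 0.84 * 182 * 20.4 = 56.1375 BTU/hr

56.1375 BTU/hr


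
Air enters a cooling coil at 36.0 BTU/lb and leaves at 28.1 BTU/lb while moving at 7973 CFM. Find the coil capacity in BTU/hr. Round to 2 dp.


Q = 4.5 * 7973 * (36.0 - 28.1) = 283440.15 BTU/hr

283440.15 BTU/hr


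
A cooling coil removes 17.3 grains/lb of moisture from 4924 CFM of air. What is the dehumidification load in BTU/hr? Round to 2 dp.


Q = 0.68 * 4924 * 17.3 = 57925.94 BTU/hr

57925.94 BTU/hr


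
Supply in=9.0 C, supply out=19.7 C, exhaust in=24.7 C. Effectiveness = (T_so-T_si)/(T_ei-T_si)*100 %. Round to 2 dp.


eff = (19.7-9.0)/(24.7-9.0)*100 = 68.15 %

68.15 %


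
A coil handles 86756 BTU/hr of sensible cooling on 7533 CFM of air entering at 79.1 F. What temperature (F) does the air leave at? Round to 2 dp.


dT = 86756/(1.08*7533) = 10.6637
T_leave = 79.1 - 10.6637 = 68.44 F

68.44 F


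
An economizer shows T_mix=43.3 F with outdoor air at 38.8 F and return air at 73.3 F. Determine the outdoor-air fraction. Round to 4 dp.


frac = (43.3 - 73.3) / (38.8 - 73.3) = 0.8696

0.8696


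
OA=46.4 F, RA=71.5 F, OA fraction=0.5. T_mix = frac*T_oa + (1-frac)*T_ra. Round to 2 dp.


T_mix = 0.5*46.4 + 0.5*71.5 = 58.95 F

58.95 F


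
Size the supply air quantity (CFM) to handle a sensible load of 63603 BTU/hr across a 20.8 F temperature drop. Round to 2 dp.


CFM = 63603 / (1.08 * 20.8) = 2831.33

2831.33 CFM


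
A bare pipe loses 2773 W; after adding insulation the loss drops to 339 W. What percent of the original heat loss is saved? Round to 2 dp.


Savings = ((2773-339)/2773)*100 = 87.77 %

87.77 %


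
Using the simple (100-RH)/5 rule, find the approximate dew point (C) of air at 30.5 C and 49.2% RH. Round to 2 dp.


Td = 30.5 - (100-49.2)/5 = 20.34 C

20.34 C


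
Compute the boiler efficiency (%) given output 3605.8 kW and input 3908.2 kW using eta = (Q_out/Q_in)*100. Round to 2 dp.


eta = (3605.8/3908.2)*100 = 92.26 %

92.26 %


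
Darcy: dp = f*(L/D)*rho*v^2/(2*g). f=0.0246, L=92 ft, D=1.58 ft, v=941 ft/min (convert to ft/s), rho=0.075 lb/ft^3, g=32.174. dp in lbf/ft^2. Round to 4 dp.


v_fps = 941/60 = 15.6833 ft/s
dp = 0.0246*(92/1.58)*0.075*15.6833^2/(2*32.174) = 0.4106 lbf/ft^2

0.4106 lbf/ft^2


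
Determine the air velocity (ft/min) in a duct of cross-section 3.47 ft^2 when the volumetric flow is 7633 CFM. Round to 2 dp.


V = 7633 / 3.47 = 2199.71 ft/min

2199.71 ft/min


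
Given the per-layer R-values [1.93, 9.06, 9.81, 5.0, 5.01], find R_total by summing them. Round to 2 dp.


R_total = 1.93 + 9.06 + 9.81 + 5.0 + 5.01 = 30.81

30.81


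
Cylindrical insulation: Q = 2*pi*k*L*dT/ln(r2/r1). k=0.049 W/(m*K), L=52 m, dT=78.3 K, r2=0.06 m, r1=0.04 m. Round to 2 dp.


Q = 2*pi*0.049*52*78.3/ln(0.06/0.04) = 3091.63 W

3091.63 W


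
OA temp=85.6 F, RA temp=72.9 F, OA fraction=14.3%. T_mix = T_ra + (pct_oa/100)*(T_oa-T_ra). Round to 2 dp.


T_mix = 72.9 + (14.3/100)*(85.6-72.9) = 74.72 F

74.72 F


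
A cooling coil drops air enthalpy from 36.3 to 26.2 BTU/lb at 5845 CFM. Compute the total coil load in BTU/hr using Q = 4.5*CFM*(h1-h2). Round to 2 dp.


Q = 4.5 * 5845 * (36.3 - 26.2) = 265655.25 BTU/hr

265655.25 BTU/hr


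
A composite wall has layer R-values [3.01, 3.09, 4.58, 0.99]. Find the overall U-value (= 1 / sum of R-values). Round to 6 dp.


R_total = 3.01 + 3.09 + 4.58 + 0.99 = 11.67
U = 1/11.67 = 0.085690

0.085690


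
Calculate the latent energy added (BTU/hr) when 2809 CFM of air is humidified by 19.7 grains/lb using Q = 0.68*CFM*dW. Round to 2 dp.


Q = 0.68 * 2809 * 19.7 = 37629.36 BTU/hr

37629.36 BTU/hr


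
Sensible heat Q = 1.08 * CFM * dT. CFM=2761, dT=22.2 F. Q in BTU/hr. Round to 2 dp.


Q = 1.08 * 2761 * 22.2 = 66197.74 BTU/hr

66197.74 BTU/hr


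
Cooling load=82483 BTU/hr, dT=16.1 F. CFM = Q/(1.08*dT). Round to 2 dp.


CFM = 82483 / (1.08 * 16.1) = 4743.67

4743.67 CFM


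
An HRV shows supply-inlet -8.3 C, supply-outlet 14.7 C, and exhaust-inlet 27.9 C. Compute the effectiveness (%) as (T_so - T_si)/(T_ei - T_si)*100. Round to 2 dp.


eff = (14.7-(-8.3))/(27.9-(-8.3))*100 = 63.54 %

63.54 %


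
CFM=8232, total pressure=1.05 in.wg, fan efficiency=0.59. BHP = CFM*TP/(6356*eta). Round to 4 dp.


BHP = 8232 * 1.05 / (6356 * 0.59) = 2.3049 hp

2.3049 hp


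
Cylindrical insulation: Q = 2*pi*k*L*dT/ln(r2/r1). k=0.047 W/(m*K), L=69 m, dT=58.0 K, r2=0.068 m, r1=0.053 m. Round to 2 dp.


Q = 2*pi*0.047*69*58.0/ln(0.068/0.053) = 4742.19 W

4742.19 W


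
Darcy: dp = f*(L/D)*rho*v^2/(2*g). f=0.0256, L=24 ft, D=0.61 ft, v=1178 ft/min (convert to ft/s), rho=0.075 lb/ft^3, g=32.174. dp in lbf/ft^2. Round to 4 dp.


v_fps = 1178/60 = 19.6333 ft/s
dp = 0.0256*(24/0.61)*0.075*19.6333^2/(2*32.174) = 0.4525 lbf/ft^2

0.4525 lbf/ft^2
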